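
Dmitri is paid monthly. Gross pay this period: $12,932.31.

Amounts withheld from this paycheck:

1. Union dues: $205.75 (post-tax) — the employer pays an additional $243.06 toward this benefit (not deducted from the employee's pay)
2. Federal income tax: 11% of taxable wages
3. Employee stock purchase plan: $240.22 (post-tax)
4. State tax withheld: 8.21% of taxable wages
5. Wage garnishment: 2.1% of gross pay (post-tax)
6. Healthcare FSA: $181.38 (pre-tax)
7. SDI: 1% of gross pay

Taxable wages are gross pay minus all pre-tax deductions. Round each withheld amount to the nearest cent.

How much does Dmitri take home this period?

$9,454.61

Healthcare FSA: $181.38
Taxable wages = $12,932.31 − $181.38 = $12,750.93
Federal income tax: $12,750.93 × 0.11 = $1,402.60
State tax withheld: $12,750.93 × 0.0821 = $1,046.85
SDI: $12,932.31 × 0.01 = $129.32
Employee stock purchase plan: $240.22
Union dues: $205.75
Wage garnishment: $12,932.31 × 0.021 = $271.58
(Employer's $243.06 toward union dues is not withheld from the employee.)
Total deductions = $181.38 + $1,402.60 + $1,046.85 + $129.32 + $240.22 + $205.75 + $271.58 = $3,477.70
Net pay = $12,932.31 − $3,477.70 = $9,454.61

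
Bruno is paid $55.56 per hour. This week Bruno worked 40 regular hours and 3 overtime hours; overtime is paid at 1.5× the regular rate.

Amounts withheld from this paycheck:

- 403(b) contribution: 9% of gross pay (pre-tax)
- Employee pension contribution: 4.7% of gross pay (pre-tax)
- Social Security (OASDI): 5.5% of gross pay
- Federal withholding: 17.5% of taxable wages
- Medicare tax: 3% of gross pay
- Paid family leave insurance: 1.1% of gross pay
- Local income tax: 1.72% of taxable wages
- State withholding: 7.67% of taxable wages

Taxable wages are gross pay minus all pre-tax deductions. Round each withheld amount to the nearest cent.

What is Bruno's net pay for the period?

Regular pay: 40 × $55.56 = $2,222.40
Overtime pay: 3 × $55.56 × 1.5 = $250.02
Gross pay = $2,222.40 + $250.02 = $2,472.42
Employee pension contribution: $2,472.42 × 0.047 = $116.20
403(b) contribution: $2,472.42 × 0.09 = $222.52
Pre-tax total = $116.20 + $222.52 = $338.72
Taxable wages = $2,472.42 − $338.72 = $2,133.70
Local income tax: $2,133.70 × 0.0172 = $36.70
State withholding: $2,133.70 × 0.0767 = $163.65
Federal withholding: $2,133.70 × 0.175 = $373.40
Medicare tax: $2,472.42 × 0.03 = $74.17
Social Security (OASDI): $2,472.42 × 0.055 = $135.98
Paid family leave insurance: $2,472.42 × 0.011 = $27.20
Total deductions = $116.20 + $222.52 + $36.70 + $163.65 + $373.40 + $74.17 + $135.98 + $27.20 = $1,149.82
Net pay = $2,472.42 − $1,149.82 = $1,322.60

$1,322.60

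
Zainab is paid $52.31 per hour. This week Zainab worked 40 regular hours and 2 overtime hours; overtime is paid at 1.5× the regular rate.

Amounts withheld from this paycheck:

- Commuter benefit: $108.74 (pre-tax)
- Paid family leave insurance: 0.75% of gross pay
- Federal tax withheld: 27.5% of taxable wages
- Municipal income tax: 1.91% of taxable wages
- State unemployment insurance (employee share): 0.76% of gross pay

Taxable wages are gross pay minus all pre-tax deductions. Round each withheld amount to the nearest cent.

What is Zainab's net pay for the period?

$1,477.08

Regular pay: 40 × $52.31 = $2,092.40
Overtime pay: 2 × $52.31 × 1.5 = $156.93
Gross pay = $2,092.40 + $156.93 = $2,249.33
Commuter benefit: $108.74
Taxable wages = $2,249.33 − $108.74 = $2,140.59
Municipal income tax: $2,140.59 × 0.0191 = $40.89
Federal tax withheld: $2,140.59 × 0.275 = $588.66
Paid family leave insurance: $2,249.33 × 0.0075 = $16.87
State unemployment insurance (employee share): $2,249.33 × 0.0076 = $17.09
Total deductions = $108.74 + $40.89 + $588.66 + $16.87 + $17.09 = $772.25
Net pay = $2,249.33 − $772.25 = $1,477.08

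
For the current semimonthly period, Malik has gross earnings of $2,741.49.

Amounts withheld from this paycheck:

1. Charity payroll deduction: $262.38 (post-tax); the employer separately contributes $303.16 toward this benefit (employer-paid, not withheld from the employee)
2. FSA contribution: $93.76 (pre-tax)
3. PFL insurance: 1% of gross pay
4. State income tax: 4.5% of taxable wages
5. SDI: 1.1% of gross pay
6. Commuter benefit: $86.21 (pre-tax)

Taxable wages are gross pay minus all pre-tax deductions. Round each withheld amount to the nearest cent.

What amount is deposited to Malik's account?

$2,126.30

Commuter benefit: $86.21
FSA contribution: $93.76
Pre-tax total = $86.21 + $93.76 = $179.97
Taxable wages = $2,741.49 − $179.97 = $2,561.52
State income tax: $2,561.52 × 0.045 = $115.27
PFL insurance: $2,741.49 × 0.01 = $27.41
SDI: $2,741.49 × 0.011 = $30.16
Charity payroll deduction: $262.38
(Employer's $303.16 toward charity payroll deduction is not withheld from the employee.)
Total deductions = $86.21 + $93.76 + $115.27 + $27.41 + $30.16 + $262.38 = $615.19
Net pay = $2,741.49 − $615.19 = $2,126.30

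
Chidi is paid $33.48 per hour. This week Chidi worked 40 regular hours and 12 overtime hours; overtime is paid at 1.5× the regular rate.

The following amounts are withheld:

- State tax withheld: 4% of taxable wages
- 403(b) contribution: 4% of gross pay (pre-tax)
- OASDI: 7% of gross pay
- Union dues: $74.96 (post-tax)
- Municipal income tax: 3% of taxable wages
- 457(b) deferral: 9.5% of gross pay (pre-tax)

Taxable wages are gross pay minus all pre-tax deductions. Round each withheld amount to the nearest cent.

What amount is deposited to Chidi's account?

$1,351.23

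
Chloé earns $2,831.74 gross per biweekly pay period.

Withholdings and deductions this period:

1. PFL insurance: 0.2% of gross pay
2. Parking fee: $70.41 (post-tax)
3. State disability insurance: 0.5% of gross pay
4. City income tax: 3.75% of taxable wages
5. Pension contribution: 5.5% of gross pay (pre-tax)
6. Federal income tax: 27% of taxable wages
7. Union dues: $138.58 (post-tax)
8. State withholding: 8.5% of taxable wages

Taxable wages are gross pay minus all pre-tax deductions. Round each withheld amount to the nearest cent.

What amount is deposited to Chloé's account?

$1,396.85

Pension contribution: $2,831.74 × 0.055 = $155.75
Taxable wages = $2,831.74 − $155.75 = $2,675.99
State withholding: $2,675.99 × 0.085 = $227.46
City income tax: $2,675.99 × 0.0375 = $100.35
Federal income tax: $2,675.99 × 0.27 = $722.52
State disability insurance: $2,831.74 × 0.005 = $14.16
PFL insurance: $2,831.74 × 0.002 = $5.66
Union dues: $138.58
Parking fee: $70.41
Total deductions = $155.75 + $227.46 + $100.35 + $722.52 + $14.16 + $5.66 + $138.58 + $70.41 = $1,434.89
Net pay = $2,831.74 − $1,434.89 = $1,396.85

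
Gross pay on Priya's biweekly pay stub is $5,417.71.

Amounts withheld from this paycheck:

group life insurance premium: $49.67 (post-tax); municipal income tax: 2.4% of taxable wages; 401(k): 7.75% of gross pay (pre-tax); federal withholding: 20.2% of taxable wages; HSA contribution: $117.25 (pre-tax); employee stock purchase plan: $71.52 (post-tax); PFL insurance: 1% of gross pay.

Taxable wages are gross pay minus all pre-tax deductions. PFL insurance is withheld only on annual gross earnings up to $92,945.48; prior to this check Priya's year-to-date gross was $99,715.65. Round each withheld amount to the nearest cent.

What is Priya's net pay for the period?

$3,656.39

401(k): $5,417.71 × 0.0775 = $419.87
HSA contribution: $117.25
Pre-tax total = $419.87 + $117.25 = $537.12
Taxable wages = $5,417.71 − $537.12 = $4,880.59
Federal withholding: $4,880.59 × 0.202 = $985.88
Municipal income tax: $4,880.59 × 0.024 = $117.13
PFL insurance: annual cap $92,945.48 already reached (YTD $99,715.65), so $0.00
Employee stock purchase plan: $71.52
Group life insurance premium: $49.67
Total deductions = $419.87 + $117.25 + $985.88 + $117.13 + $0.00 + $71.52 + $49.67 = $1,761.32
Net pay = $5,417.71 − $1,761.32 = $3,656.39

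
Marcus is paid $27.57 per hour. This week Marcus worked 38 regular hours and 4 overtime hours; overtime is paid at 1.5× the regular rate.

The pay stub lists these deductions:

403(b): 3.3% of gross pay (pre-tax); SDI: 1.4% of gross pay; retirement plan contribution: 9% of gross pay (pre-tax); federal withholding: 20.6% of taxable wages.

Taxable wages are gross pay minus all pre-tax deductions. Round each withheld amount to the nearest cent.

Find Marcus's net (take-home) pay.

$827.73

Regular pay: 38 × $27.57 = $1047.66
Overtime pay: 4 × $27.57 × 1.5 = $165.42
Gross pay = $1047.66 + $165.42 = $1213.08
403(b): $1213.08 × 0.033 = $40.03
Retirement plan contribution: $1213.08 × 0.09 = $109.18
Pre-tax total = $40.03 + $109.18 = $149.21
Taxable wages = $1213.08 − $149.21 = $1063.87
Federal withholding: $1063.87 × 0.206 = $219.16
SDI: $1213.08 × 0.014 = $16.98
Total deductions = $40.03 + $109.18 + $219.16 + $16.98 = $385.35
Net pay = $1213.08 − $385.35 = $827.73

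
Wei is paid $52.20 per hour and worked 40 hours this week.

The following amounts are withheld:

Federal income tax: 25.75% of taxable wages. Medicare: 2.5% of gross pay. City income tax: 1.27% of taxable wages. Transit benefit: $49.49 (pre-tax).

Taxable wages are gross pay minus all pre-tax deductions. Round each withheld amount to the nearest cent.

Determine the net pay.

$1,435.50

Gross pay: 40 × $52.20 = $2,088.00
Transit benefit: $49.49
Taxable wages = $2,088.00 − $49.49 = $2,038.51
Federal income tax: $2,038.51 × 0.2575 = $524.92
City income tax: $2,038.51 × 0.0127 = $25.89
Medicare: $2,088.00 × 0.025 = $52.20
Total deductions = $49.49 + $524.92 + $25.89 + $52.20 = $652.50
Net pay = $2,088.00 − $652.50 = $1,435.50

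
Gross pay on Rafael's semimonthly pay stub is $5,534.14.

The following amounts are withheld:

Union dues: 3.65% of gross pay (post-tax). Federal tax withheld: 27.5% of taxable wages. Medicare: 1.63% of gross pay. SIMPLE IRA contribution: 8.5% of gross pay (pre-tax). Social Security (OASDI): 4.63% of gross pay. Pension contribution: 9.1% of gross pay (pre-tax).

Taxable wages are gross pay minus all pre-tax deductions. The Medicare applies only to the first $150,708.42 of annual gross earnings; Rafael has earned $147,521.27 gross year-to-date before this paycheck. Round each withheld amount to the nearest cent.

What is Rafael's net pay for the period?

Pension contribution: $5,534.14 × 0.091 = $503.61
SIMPLE IRA contribution: $5,534.14 × 0.085 = $470.40
Pre-tax total = $503.61 + $470.40 = $974.01
Taxable wages = $5,534.14 − $974.01 = $4,560.13
Federal tax withheld: $4,560.13 × 0.275 = $1,254.04
Medicare: only $150,708.42 − $147,521.27 = $3,187.15 of this check is subject → $3,187.15 × 0.0163 = $51.95
Social Security (OASDI): $5,534.14 × 0.0463 = $256.23
Union dues: $5,534.14 × 0.0365 = $202.00
Total deductions = $503.61 + $470.40 + $1,254.04 + $51.95 + $256.23 + $202.00 = $2,738.23
Net pay = $5,534.14 − $2,738.23 = $2,795.91

$2,795.91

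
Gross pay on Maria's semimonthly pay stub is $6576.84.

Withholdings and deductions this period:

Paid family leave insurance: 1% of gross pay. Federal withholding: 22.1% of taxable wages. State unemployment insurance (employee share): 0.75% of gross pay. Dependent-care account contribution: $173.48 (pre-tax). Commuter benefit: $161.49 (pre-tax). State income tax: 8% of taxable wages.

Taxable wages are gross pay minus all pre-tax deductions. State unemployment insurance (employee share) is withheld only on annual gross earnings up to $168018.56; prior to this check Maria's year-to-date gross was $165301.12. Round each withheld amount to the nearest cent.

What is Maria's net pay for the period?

Commuter benefit: $161.49
Dependent-care account contribution: $173.48
Pre-tax total = $161.49 + $173.48 = $334.97
Taxable wages = $6576.84 − $334.97 = $6241.87
State income tax: $6241.87 × 0.08 = $499.35
Federal withholding: $6241.87 × 0.221 = $1379.45
Paid family leave insurance: $6576.84 × 0.01 = $65.77
State unemployment insurance (employee share): only $168018.56 − $165301.12 = $2717.44 of this check is subject → $2717.44 × 0.0075 = $20.38
Total deductions = $161.49 + $173.48 + $499.35 + $1379.45 + $65.77 + $20.38 = $2299.92
Net pay = $6576.84 − $2299.92 = $4276.92

$4276.92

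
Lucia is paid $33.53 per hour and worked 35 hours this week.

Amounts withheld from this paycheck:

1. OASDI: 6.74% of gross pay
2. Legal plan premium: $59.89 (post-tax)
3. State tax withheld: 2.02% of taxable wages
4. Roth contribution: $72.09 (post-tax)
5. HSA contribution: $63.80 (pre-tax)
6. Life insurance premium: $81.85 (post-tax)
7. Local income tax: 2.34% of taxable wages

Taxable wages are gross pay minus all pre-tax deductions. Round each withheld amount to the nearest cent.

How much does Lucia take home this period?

$768.43

Gross pay: 35 × $33.53 = $1,173.55
HSA contribution: $63.80
Taxable wages = $1,173.55 − $63.80 = $1,109.75
State tax withheld: $1,109.75 × 0.0202 = $22.42
Local income tax: $1,109.75 × 0.0234 = $25.97
OASDI: $1,173.55 × 0.0674 = $79.10
Roth contribution: $72.09
Life insurance premium: $81.85
Legal plan premium: $59.89
Total deductions = $63.80 + $22.42 + $25.97 + $79.10 + $72.09 + $81.85 + $59.89 = $405.12
Net pay = $1,173.55 − $405.12 = $768.43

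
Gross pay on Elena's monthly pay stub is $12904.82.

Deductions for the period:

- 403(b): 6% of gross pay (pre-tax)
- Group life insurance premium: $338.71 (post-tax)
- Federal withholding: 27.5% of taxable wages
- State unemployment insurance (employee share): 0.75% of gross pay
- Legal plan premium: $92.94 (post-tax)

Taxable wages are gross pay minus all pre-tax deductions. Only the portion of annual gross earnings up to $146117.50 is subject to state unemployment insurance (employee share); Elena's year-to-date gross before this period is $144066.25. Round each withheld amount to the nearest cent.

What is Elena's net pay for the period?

$8347.60

403(b): $12904.82 × 0.06 = $774.29
Taxable wages = $12904.82 − $774.29 = $12130.53
Federal withholding: $12130.53 × 0.275 = $3335.90
State unemployment insurance (employee share): only $146117.50 − $144066.25 = $2051.25 of this check is subject → $2051.25 × 0.0075 = $15.38
Group life insurance premium: $338.71
Legal plan premium: $92.94
Total deductions = $774.29 + $3335.90 + $15.38 + $338.71 + $92.94 = $4557.22
Net pay = $12904.82 − $4557.22 = $8347.60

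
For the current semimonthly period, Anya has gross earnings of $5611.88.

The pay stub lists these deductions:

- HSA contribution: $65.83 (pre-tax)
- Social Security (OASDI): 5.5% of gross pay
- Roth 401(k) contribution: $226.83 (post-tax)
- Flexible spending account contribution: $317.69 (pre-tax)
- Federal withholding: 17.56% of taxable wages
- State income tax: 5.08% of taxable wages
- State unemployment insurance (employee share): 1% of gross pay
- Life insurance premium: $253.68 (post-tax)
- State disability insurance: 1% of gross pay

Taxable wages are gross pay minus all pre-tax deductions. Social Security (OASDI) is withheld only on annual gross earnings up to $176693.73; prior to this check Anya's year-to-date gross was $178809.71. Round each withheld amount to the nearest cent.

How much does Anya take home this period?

$3451.91

HSA contribution: $65.83
Flexible spending account contribution: $317.69
Pre-tax total = $65.83 + $317.69 = $383.52
Taxable wages = $5611.88 − $383.52 = $5228.36
Federal withholding: $5228.36 × 0.1756 = $918.10
State income tax: $5228.36 × 0.0508 = $265.60
State unemployment insurance (employee share): $5611.88 × 0.01 = $56.12
Social Security (OASDI): annual cap $176693.73 already reached (YTD $178809.71), so $0.00
State disability insurance: $5611.88 × 0.01 = $56.12
Roth 401(k) contribution: $226.83
Life insurance premium: $253.68
Total deductions = $65.83 + $317.69 + $918.10 + $265.60 + $56.12 + $0.00 + $56.12 + $226.83 + $253.68 = $2159.97
Net pay = $5611.88 − $2159.97 = $3451.91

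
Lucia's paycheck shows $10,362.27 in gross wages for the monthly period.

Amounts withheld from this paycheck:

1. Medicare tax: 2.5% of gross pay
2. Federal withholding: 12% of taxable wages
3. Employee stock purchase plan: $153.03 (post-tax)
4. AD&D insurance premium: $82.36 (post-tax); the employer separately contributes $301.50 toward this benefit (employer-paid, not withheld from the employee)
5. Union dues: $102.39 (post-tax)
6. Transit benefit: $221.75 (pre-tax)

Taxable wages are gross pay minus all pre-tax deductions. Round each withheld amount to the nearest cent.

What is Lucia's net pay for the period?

$8,326.82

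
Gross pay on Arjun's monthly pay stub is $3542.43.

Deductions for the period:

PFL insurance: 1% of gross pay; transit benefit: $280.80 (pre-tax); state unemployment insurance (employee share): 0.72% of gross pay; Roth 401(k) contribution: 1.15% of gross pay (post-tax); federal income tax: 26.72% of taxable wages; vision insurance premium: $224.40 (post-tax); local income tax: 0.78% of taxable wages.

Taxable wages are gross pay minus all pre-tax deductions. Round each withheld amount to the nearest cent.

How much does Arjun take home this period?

Transit benefit: $280.80
Taxable wages = $3542.43 − $280.80 = $3261.63
Local income tax: $3261.63 × 0.0078 = $25.44
Federal income tax: $3261.63 × 0.2672 = $871.51
PFL insurance: $3542.43 × 0.01 = $35.42
State unemployment insurance (employee share): $3542.43 × 0.0072 = $25.51
Vision insurance premium: $224.40
Roth 401(k) contribution: $3542.43 × 0.0115 = $40.74
Total deductions = $280.80 + $25.44 + $871.51 + $35.42 + $25.51 + $224.40 + $40.74 = $1503.82
Net pay = $3542.43 − $1503.82 = $2038.61

$2038.61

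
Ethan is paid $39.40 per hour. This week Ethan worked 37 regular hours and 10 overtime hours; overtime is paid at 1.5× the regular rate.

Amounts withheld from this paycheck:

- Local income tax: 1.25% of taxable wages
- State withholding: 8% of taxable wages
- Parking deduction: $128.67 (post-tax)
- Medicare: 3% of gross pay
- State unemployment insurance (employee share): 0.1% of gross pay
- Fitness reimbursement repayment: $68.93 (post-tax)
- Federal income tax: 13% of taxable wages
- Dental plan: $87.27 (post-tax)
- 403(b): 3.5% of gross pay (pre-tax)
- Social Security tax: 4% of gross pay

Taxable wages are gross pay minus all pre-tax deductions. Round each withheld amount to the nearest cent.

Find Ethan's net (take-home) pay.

$1,106.86

Regular pay: 37 × $39.40 = $1,457.80
Overtime pay: 10 × $39.40 × 1.5 = $591.00
Gross pay = $1,457.80 + $591.00 = $2,048.80
403(b): $2,048.80 × 0.035 = $71.71
Taxable wages = $2,048.80 − $71.71 = $1,977.09
Local income tax: $1,977.09 × 0.0125 = $24.71
Federal income tax: $1,977.09 × 0.13 = $257.02
State withholding: $1,977.09 × 0.08 = $158.17
State unemployment insurance (employee share): $2,048.80 × 0.001 = $2.05
Social Security tax: $2,048.80 × 0.04 = $81.95
Medicare: $2,048.80 × 0.03 = $61.46
Dental plan: $87.27
Parking deduction: $128.67
Fitness reimbursement repayment: $68.93
Total deductions = $71.71 + $24.71 + $257.02 + $158.17 + $2.05 + $81.95 + $61.46 + $87.27 + $128.67 + $68.93 = $941.94
Net pay = $2,048.80 − $941.94 = $1,106.86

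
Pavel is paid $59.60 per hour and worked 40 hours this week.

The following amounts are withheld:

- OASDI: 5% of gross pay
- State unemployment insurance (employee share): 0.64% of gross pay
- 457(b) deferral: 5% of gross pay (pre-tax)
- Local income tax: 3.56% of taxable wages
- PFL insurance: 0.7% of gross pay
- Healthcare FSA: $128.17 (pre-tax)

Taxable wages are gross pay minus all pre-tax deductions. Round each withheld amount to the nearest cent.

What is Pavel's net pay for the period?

$1,909.42

Gross pay: 40 × $59.60 = $2,384.00
Healthcare FSA: $128.17
457(b) deferral: $2,384.00 × 0.05 = $119.20
Pre-tax total = $128.17 + $119.20 = $247.37
Taxable wages = $2,384.00 − $247.37 = $2,136.63
Local income tax: $2,136.63 × 0.0356 = $76.06
PFL insurance: $2,384.00 × 0.007 = $16.69
State unemployment insurance (employee share): $2,384.00 × 0.0064 = $15.26
OASDI: $2,384.00 × 0.05 = $119.20
Total deductions = $128.17 + $119.20 + $76.06 + $16.69 + $15.26 + $119.20 = $474.58
Net pay = $2,384.00 − $474.58 = $1,909.42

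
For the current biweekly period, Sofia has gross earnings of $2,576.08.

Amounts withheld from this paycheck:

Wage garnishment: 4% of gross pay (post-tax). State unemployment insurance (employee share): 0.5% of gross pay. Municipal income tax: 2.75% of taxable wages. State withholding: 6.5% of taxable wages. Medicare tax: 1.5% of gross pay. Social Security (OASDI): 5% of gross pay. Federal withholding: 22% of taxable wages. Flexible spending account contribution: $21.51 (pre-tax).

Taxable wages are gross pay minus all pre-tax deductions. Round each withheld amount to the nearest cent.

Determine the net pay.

Flexible spending account contribution: $21.51
Taxable wages = $2,576.08 − $21.51 = $2,554.57
Municipal income tax: $2,554.57 × 0.0275 = $70.25
State withholding: $2,554.57 × 0.065 = $166.05
Federal withholding: $2,554.57 × 0.22 = $562.01
State unemployment insurance (employee share): $2,576.08 × 0.005 = $12.88
Medicare tax: $2,576.08 × 0.015 = $38.64
Social Security (OASDI): $2,576.08 × 0.05 = $128.80
Wage garnishment: $2,576.08 × 0.04 = $103.04
Total deductions = $21.51 + $70.25 + $166.05 + $562.01 + $12.88 + $38.64 + $128.80 + $103.04 = $1,103.18
Net pay = $2,576.08 − $1,103.18 = $1,472.90

$1,472.90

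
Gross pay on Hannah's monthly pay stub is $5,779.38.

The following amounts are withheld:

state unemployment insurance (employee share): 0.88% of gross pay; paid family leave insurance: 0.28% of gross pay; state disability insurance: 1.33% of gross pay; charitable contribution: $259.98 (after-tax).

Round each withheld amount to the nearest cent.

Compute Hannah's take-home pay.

$5,375.49

State unemployment insurance (employee share): $5,779.38 × 0.0088 = $50.86
State disability insurance: $5,779.38 × 0.0133 = $76.87
Paid family leave insurance: $5,779.38 × 0.0028 = $16.18
Charitable contribution: $259.98
Total deductions = $50.86 + $76.87 + $16.18 + $259.98 = $403.89
Net pay = $5,779.38 − $403.89 = $5,375.49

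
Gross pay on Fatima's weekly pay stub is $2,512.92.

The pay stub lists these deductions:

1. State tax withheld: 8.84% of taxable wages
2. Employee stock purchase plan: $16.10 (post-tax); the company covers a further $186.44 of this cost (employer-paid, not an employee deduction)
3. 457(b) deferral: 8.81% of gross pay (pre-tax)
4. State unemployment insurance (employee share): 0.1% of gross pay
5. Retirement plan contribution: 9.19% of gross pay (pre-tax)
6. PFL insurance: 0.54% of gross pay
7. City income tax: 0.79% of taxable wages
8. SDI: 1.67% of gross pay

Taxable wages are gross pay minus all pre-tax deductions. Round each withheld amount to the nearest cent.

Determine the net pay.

$1,788.00

Retirement plan contribution: $2,512.92 × 0.0919 = $230.94
457(b) deferral: $2,512.92 × 0.0881 = $221.39
Pre-tax total = $230.94 + $221.39 = $452.33
Taxable wages = $2,512.92 − $452.33 = $2,060.59
State tax withheld: $2,060.59 × 0.0884 = $182.16
City income tax: $2,060.59 × 0.0079 = $16.28
SDI: $2,512.92 × 0.0167 = $41.97
PFL insurance: $2,512.92 × 0.0054 = $13.57
State unemployment insurance (employee share): $2,512.92 × 0.001 = $2.51
Employee stock purchase plan: $16.10
(Employer's $186.44 toward employee stock purchase plan is not withheld from the employee.)
Total deductions = $230.94 + $221.39 + $182.16 + $16.28 + $41.97 + $13.57 + $2.51 + $16.10 = $724.92
Net pay = $2,512.92 − $724.92 = $1,788.00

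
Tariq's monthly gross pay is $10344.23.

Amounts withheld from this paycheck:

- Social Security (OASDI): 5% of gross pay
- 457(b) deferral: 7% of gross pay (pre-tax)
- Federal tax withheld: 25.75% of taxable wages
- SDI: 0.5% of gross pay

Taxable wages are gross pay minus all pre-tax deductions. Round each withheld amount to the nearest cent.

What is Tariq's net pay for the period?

$6574.02

457(b) deferral: $10344.23 × 0.07 = $724.10
Taxable wages = $10344.23 − $724.10 = $9620.13
Federal tax withheld: $9620.13 × 0.2575 = $2477.18
SDI: $10344.23 × 0.005 = $51.72
Social Security (OASDI): $10344.23 × 0.05 = $517.21
Total deductions = $724.10 + $2477.18 + $51.72 + $517.21 = $3770.21
Net pay = $10344.23 − $3770.21 = $6574.02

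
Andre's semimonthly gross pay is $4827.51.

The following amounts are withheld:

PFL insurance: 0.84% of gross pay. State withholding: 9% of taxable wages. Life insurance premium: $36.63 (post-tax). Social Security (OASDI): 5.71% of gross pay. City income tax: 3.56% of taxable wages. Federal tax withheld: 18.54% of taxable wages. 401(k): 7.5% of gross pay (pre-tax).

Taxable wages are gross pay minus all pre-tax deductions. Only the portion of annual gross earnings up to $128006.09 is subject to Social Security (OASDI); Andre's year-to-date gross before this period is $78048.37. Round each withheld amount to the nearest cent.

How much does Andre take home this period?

$2723.87

401(k): $4827.51 × 0.075 = $362.06
Taxable wages = $4827.51 − $362.06 = $4465.45
Federal tax withheld: $4465.45 × 0.1854 = $827.89
City income tax: $4465.45 × 0.0356 = $158.97
State withholding: $4465.45 × 0.09 = $401.89
Social Security (OASDI): cap not yet reached, full $4827.51 is subject → $4827.51 × 0.0571 = $275.65
PFL insurance: $4827.51 × 0.0084 = $40.55
Life insurance premium: $36.63
Total deductions = $362.06 + $827.89 + $158.97 + $401.89 + $275.65 + $40.55 + $36.63 = $2103.64
Net pay = $4827.51 − $2103.64 = $2723.87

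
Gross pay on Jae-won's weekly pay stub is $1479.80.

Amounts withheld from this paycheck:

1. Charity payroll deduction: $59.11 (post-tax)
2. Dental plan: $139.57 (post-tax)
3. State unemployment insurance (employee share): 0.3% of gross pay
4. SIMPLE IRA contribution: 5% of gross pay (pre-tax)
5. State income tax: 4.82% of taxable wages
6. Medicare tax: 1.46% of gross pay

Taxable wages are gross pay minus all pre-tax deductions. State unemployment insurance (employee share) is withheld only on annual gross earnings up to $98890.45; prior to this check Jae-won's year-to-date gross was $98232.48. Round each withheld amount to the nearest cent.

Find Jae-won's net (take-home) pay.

SIMPLE IRA contribution: $1479.80 × 0.05 = $73.99
Taxable wages = $1479.80 − $73.99 = $1405.81
State income tax: $1405.81 × 0.0482 = $67.76
State unemployment insurance (employee share): only $98890.45 − $98232.48 = $657.97 of this check is subject → $657.97 × 0.003 = $1.97
Medicare tax: $1479.80 × 0.0146 = $21.61
Dental plan: $139.57
Charity payroll deduction: $59.11
Total deductions = $73.99 + $67.76 + $1.97 + $21.61 + $139.57 + $59.11 = $364.01
Net pay = $1479.80 − $364.01 = $1115.79

$1115.79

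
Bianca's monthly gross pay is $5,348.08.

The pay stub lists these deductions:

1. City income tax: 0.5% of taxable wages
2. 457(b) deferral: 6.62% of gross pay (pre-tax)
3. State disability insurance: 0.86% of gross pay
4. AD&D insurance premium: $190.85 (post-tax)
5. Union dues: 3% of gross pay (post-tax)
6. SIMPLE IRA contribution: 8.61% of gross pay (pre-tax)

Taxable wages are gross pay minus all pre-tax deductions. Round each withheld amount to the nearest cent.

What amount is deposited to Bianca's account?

SIMPLE IRA contribution: $5,348.08 × 0.0861 = $460.47
457(b) deferral: $5,348.08 × 0.0662 = $354.04
Pre-tax total = $460.47 + $354.04 = $814.51
Taxable wages = $5,348.08 − $814.51 = $4,533.57
City income tax: $4,533.57 × 0.005 = $22.67
State disability insurance: $5,348.08 × 0.0086 = $45.99
Union dues: $5,348.08 × 0.03 = $160.44
AD&D insurance premium: $190.85
Total deductions = $460.47 + $354.04 + $22.67 + $45.99 + $160.44 + $190.85 = $1,234.46
Net pay = $5,348.08 − $1,234.46 = $4,113.62

$4,113.62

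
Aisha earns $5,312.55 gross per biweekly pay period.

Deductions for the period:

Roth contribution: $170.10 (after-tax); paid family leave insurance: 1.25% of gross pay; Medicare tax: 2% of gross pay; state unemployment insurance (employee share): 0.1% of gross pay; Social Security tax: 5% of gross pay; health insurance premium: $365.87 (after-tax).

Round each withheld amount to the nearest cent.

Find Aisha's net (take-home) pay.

$4,332.98

Social Security tax: $5,312.55 × 0.05 = $265.63
State unemployment insurance (employee share): $5,312.55 × 0.001 = $5.31
Medicare tax: $5,312.55 × 0.02 = $106.25
Paid family leave insurance: $5,312.55 × 0.0125 = $66.41
Roth contribution: $170.10
Health insurance premium: $365.87
Total deductions = $265.63 + $5.31 + $106.25 + $66.41 + $170.10 + $365.87 = $979.57
Net pay = $5,312.55 − $979.57 = $4,332.98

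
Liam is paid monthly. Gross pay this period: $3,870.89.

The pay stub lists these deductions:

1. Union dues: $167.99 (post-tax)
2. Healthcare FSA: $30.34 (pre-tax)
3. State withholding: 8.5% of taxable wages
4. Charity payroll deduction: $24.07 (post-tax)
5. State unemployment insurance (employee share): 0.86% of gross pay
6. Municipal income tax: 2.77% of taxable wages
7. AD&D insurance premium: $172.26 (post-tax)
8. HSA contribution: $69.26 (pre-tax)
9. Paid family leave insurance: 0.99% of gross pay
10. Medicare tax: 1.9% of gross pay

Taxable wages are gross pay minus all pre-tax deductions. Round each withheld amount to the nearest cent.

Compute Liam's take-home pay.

$2,836.79

HSA contribution: $69.26
Healthcare FSA: $30.34
Pre-tax total = $69.26 + $30.34 = $99.60
Taxable wages = $3,870.89 − $99.60 = $3,771.29
Municipal income tax: $3,771.29 × 0.0277 = $104.46
State withholding: $3,771.29 × 0.085 = $320.56
State unemployment insurance (employee share): $3,870.89 × 0.0086 = $33.29
Paid family leave insurance: $3,870.89 × 0.0099 = $38.32
Medicare tax: $3,870.89 × 0.019 = $73.55
Union dues: $167.99
Charity payroll deduction: $24.07
AD&D insurance premium: $172.26
Total deductions = $69.26 + $30.34 + $104.46 + $320.56 + $33.29 + $38.32 + $73.55 + $167.99 + $24.07 + $172.26 = $1,034.10
Net pay = $3,870.89 − $1,034.10 = $2,836.79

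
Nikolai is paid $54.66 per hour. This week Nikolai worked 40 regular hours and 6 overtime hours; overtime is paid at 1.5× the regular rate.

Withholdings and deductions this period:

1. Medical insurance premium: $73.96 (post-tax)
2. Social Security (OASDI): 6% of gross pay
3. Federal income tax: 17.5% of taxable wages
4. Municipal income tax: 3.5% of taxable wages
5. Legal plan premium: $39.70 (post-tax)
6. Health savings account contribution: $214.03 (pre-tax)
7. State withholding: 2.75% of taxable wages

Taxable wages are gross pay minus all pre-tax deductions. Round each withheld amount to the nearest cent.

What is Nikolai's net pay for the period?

$1,604.68

Regular pay: 40 × $54.66 = $2,186.40
Overtime pay: 6 × $54.66 × 1.5 = $491.94
Gross pay = $2,186.40 + $491.94 = $2,678.34
Health savings account contribution: $214.03
Taxable wages = $2,678.34 − $214.03 = $2,464.31
Federal income tax: $2,464.31 × 0.175 = $431.25
Municipal income tax: $2,464.31 × 0.035 = $86.25
State withholding: $2,464.31 × 0.0275 = $67.77
Social Security (OASDI): $2,678.34 × 0.06 = $160.70
Medical insurance premium: $73.96
Legal plan premium: $39.70
Total deductions = $214.03 + $431.25 + $86.25 + $67.77 + $160.70 + $73.96 + $39.70 = $1,073.66
Net pay = $2,678.34 − $1,073.66 = $1,604.68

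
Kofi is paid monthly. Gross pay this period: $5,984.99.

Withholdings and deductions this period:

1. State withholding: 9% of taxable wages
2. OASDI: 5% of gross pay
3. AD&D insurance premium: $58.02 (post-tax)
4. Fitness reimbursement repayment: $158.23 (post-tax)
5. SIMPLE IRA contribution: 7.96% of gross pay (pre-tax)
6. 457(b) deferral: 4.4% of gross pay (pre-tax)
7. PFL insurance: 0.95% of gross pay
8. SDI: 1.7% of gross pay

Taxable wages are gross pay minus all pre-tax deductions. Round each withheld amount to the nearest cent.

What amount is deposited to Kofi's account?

$4,099.07

SIMPLE IRA contribution: $5,984.99 × 0.0796 = $476.41
457(b) deferral: $5,984.99 × 0.044 = $263.34
Pre-tax total = $476.41 + $263.34 = $739.75
Taxable wages = $5,984.99 − $739.75 = $5,245.24
State withholding: $5,245.24 × 0.09 = $472.07
OASDI: $5,984.99 × 0.05 = $299.25
PFL insurance: $5,984.99 × 0.0095 = $56.86
SDI: $5,984.99 × 0.017 = $101.74
AD&D insurance premium: $58.02
Fitness reimbursement repayment: $158.23
Total deductions = $476.41 + $263.34 + $472.07 + $299.25 + $56.86 + $101.74 + $58.02 + $158.23 = $1,885.92
Net pay = $5,984.99 − $1,885.92 = $4,099.07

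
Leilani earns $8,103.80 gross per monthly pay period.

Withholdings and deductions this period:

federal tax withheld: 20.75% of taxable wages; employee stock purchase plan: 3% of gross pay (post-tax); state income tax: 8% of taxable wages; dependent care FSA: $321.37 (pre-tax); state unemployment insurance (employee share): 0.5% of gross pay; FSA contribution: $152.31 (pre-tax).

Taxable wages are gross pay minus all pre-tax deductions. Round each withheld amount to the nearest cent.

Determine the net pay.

Dependent care FSA: $321.37
FSA contribution: $152.31
Pre-tax total = $321.37 + $152.31 = $473.68
Taxable wages = $8,103.80 − $473.68 = $7,630.12
Federal tax withheld: $7,630.12 × 0.2075 = $1,583.25
State income tax: $7,630.12 × 0.08 = $610.41
State unemployment insurance (employee share): $8,103.80 × 0.005 = $40.52
Employee stock purchase plan: $8,103.80 × 0.03 = $243.11
Total deductions = $321.37 + $152.31 + $1,583.25 + $610.41 + $40.52 + $243.11 = $2,950.97
Net pay = $8,103.80 − $2,950.97 = $5,152.83

$5,152.83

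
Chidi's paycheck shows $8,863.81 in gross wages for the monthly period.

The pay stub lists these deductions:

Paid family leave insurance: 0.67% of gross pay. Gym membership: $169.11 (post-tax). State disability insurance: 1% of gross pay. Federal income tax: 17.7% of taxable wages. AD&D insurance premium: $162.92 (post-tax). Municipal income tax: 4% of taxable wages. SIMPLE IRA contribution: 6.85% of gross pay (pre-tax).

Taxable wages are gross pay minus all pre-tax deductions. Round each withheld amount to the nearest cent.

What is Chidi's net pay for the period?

SIMPLE IRA contribution: $8,863.81 × 0.0685 = $607.17
Taxable wages = $8,863.81 − $607.17 = $8,256.64
Federal income tax: $8,256.64 × 0.177 = $1,461.43
Municipal income tax: $8,256.64 × 0.04 = $330.27
State disability insurance: $8,863.81 × 0.01 = $88.64
Paid family leave insurance: $8,863.81 × 0.0067 = $59.39
AD&D insurance premium: $162.92
Gym membership: $169.11
Total deductions = $607.17 + $1,461.43 + $330.27 + $88.64 + $59.39 + $162.92 + $169.11 = $2,878.93
Net pay = $8,863.81 − $2,878.93 = $5,984.88

$5,984.88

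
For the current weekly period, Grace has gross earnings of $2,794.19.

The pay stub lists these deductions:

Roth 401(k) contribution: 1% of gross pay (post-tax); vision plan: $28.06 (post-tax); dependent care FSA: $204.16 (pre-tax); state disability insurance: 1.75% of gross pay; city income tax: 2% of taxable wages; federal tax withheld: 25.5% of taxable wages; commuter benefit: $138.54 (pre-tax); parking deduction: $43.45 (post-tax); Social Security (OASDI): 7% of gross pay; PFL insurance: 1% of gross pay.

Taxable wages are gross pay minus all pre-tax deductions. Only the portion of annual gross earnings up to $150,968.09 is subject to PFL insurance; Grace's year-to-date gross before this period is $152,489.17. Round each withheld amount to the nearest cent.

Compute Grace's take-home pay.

$1,433.39

Commuter benefit: $138.54
Dependent care FSA: $204.16
Pre-tax total = $138.54 + $204.16 = $342.70
Taxable wages = $2,794.19 − $342.70 = $2,451.49
City income tax: $2,451.49 × 0.02 = $49.03
Federal tax withheld: $2,451.49 × 0.255 = $625.13
State disability insurance: $2,794.19 × 0.0175 = $48.90
Social Security (OASDI): $2,794.19 × 0.07 = $195.59
PFL insurance: annual cap $150,968.09 already reached (YTD $152,489.17), so $0.00
Vision plan: $28.06
Roth 401(k) contribution: $2,794.19 × 0.01 = $27.94
Parking deduction: $43.45
Total deductions = $138.54 + $204.16 + $49.03 + $625.13 + $48.90 + $195.59 + $0.00 + $28.06 + $27.94 + $43.45 = $1,360.80
Net pay = $2,794.19 − $1,360.80 = $1,433.39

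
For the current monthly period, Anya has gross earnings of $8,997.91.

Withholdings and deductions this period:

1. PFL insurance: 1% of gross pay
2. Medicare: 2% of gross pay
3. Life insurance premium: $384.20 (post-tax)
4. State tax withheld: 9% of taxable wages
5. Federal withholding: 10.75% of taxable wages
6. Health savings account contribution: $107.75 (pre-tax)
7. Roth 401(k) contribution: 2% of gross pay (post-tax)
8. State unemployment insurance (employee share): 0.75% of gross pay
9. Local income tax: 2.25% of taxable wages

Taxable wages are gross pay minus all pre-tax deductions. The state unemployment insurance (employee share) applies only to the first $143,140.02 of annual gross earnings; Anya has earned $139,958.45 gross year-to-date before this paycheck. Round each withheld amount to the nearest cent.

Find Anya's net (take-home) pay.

$6,076.37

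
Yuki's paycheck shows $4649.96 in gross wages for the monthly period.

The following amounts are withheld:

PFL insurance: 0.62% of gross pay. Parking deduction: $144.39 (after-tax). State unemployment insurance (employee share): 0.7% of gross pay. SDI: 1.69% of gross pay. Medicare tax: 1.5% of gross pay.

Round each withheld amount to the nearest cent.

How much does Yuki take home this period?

SDI: $4649.96 × 0.0169 = $78.58
State unemployment insurance (employee share): $4649.96 × 0.007 = $32.55
PFL insurance: $4649.96 × 0.0062 = $28.83
Medicare tax: $4649.96 × 0.015 = $69.75
Parking deduction: $144.39
Total deductions = $78.58 + $32.55 + $28.83 + $69.75 + $144.39 = $354.10
Net pay = $4649.96 − $354.10 = $4295.86

$4295.86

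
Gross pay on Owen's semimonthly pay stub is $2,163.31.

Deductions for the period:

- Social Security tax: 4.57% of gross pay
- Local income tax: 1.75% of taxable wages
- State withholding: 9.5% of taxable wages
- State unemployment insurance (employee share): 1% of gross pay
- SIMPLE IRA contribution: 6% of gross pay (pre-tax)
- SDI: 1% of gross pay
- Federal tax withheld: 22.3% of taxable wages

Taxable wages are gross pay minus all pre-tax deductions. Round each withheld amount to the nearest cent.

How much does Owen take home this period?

$1,209.15

SIMPLE IRA contribution: $2,163.31 × 0.06 = $129.80
Taxable wages = $2,163.31 − $129.80 = $2,033.51
Local income tax: $2,033.51 × 0.0175 = $35.59
State withholding: $2,033.51 × 0.095 = $193.18
Federal tax withheld: $2,033.51 × 0.223 = $453.47
State unemployment insurance (employee share): $2,163.31 × 0.01 = $21.63
Social Security tax: $2,163.31 × 0.0457 = $98.86
SDI: $2,163.31 × 0.01 = $21.63
Total deductions = $129.80 + $35.59 + $193.18 + $453.47 + $21.63 + $98.86 + $21.63 = $954.16
Net pay = $2,163.31 − $954.16 = $1,209.15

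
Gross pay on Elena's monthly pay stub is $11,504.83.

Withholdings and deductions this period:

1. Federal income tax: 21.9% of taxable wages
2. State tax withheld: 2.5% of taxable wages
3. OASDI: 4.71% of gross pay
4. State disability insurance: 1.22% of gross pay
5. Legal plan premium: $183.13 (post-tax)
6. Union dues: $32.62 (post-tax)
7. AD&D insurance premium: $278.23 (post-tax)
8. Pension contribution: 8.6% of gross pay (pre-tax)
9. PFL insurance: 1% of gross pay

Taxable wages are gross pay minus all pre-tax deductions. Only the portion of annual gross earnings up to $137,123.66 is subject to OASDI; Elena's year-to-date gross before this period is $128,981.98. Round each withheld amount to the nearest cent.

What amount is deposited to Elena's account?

$6,816.79

Pension contribution: $11,504.83 × 0.086 = $989.42
Taxable wages = $11,504.83 − $989.42 = $10,515.41
Federal income tax: $10,515.41 × 0.219 = $2,302.87
State tax withheld: $10,515.41 × 0.025 = $262.89
PFL insurance: $11,504.83 × 0.01 = $115.05
OASDI: only $137,123.66 − $128,981.98 = $8,141.68 of this check is subject → $8,141.68 × 0.0471 = $383.47
State disability insurance: $11,504.83 × 0.0122 = $140.36
Union dues: $32.62
AD&D insurance premium: $278.23
Legal plan premium: $183.13
Total deductions = $989.42 + $2,302.87 + $262.89 + $115.05 + $383.47 + $140.36 + $32.62 + $278.23 + $183.13 = $4,688.04
Net pay = $11,504.83 − $4,688.04 = $6,816.79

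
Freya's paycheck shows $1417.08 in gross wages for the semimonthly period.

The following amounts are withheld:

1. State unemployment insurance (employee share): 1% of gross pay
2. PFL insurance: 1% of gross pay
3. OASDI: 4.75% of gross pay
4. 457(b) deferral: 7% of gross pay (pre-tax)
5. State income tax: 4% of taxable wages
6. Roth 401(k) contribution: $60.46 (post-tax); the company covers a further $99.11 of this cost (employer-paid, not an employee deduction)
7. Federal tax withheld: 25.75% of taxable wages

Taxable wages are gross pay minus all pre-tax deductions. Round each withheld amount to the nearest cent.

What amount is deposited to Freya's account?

$769.70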